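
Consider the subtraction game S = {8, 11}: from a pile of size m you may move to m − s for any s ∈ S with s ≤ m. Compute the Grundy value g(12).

Grundy values for subtraction set {8, 11}:
k:     0  1  2  3  4  5  6  7  8  9 10 11 12
g(k):  0  0  0  0  0  0  0  0  1  1  1  1  1
So g(12) = 1.

1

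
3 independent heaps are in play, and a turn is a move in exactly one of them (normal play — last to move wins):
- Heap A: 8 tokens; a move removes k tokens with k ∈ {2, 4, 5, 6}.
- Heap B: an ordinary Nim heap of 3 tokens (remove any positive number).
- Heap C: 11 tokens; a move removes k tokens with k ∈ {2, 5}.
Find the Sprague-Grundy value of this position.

Grundy values for heap A (subtraction set {2, 4, 5, 6}):
k:     0  1  2  3  4  5  6  7  8
g(k):  0  0  1  1  2  2  3  3  0
So g(8) = 0.
Heap B is a plain Nim heap of size 3, so its Grundy value is 3.
Grundy values for heap C (subtraction set {2, 5}):
k:     0  1  2  3  4  5  6  7  8  9 10 11
g(k):  0  0  1  1  0  2  1  0  0  1  1  0
So g(11) = 0.
The value of a disjunctive sum is the nim-sum of the parts.
Combined value = 0 ⊕ 3 ⊕ 0 = 3.

3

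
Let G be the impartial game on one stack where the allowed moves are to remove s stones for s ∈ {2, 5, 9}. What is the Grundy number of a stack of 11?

Grundy values for subtraction set {2, 5, 9}:
g(0) = mex{} = 0
g(1) = mex{} = 0
g(2) = mex{0} = 1
g(3) = mex{0} = 1
g(4) = mex{1} = 0
g(5) = mex{0,1} = 2
g(6) = mex{0} = 1
g(7) = mex{1,2} = 0
g(8) = mex{1} = 0
g(9) = mex{0} = 1
g(10) = mex{0,2} = 1
g(11) = mex{1} = 0
So g(11) = 0.

0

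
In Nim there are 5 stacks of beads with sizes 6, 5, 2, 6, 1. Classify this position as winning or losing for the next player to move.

Winning position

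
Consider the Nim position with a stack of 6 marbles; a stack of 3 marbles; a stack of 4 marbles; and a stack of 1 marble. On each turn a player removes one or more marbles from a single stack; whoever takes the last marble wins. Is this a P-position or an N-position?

P-position

Compute the nim-sum pairwise:
6 XOR 3 = 5
5 XOR 4 = 1
1 XOR 1 = 0
The nim-sum is 0, so this is a P-position: the player to move is in a losing position under optimal play.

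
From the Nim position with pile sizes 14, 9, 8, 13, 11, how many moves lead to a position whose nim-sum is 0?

5

Nim-sum: 14 XOR 9 XOR 8 XOR 13 XOR 11 = 9.
The overall nim-sum is X = 9. A pile of size p has a winning move iff p XOR X < p (reduce it to p XOR X).
  14: 14 XOR 9 = 7 < 14 — winning move (to 7).
  9: 9 XOR 9 = 0 < 9 — winning move (to 0).
  8: 8 XOR 9 = 1 < 8 — winning move (to 1).
  13: 13 XOR 9 = 4 < 13 — winning move (to 4).
  11: 11 XOR 9 = 2 < 11 — winning move (to 2).
That gives 5 winning moves.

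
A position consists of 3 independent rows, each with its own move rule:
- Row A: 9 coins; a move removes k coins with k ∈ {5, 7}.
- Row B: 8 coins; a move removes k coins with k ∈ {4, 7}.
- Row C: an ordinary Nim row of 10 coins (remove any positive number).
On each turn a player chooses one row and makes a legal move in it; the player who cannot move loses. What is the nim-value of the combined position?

For row A, compute g(0), g(1), … with moves {5, 7}:
k:     0  1  2  3  4  5  6  7  8  9
g(k):  0  0  0  0  0  1  1  1  1  1
So g(9) = 1.
Build the Grundy sequence for row B with g(k) = mex{g(k−s) : s ∈ {4, 7}, s ≤ k}:
g(0) = mex{} = 0
g(1) = mex{} = 0
g(2) = mex{} = 0
g(3) = mex{} = 0
g(4) = mex{0} = 1
g(5) = mex{0} = 1
g(6) = mex{0} = 1
g(7) = mex{0} = 1
g(8) = mex{0,1} = 2
So g(8) = 2.
Row C is a plain Nim row of size 10, so its Grundy value is 10.
By the Sprague-Grundy theorem, the Grundy value of a sum of independent games is the XOR of the component values.
Combined value = 1 ⊕ 2 ⊕ 10 = 9.

9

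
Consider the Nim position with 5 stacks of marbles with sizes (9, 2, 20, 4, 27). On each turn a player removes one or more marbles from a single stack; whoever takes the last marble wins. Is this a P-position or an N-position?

P-position

Compute the nim-sum pairwise:
9 ^ 2 = 11
11 ^ 20 = 31
31 ^ 4 = 27
27 ^ 27 = 0
The nim-sum is 0, so this is a P-position: the player to move is in a losing position under optimal play.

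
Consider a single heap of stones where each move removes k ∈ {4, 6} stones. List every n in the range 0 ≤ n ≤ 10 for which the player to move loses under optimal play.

0, 1, 2, 3, 10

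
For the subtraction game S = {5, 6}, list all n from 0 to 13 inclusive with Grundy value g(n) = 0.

0, 1, 2, 3, 4, 11, 12, 13

Build the Grundy sequence with g(k) = mex{g(k−s) : s ∈ {5, 6}, s ≤ k}:
g(0) = mex{} = 0
g(1) = mex{} = 0
g(2) = mex{} = 0
g(3) = mex{} = 0
g(4) = mex{} = 0
g(5) = mex{0} = 1
g(6) = mex{0} = 1
g(7) = mex{0} = 1
g(8) = mex{0} = 1
g(9) = mex{0} = 1
g(10) = mex{0,1} = 2
g(11) = mex{1} = 0
g(12) = mex{1} = 0
g(13) = mex{1} = 0
The P-positions (g = 0) in 0..13 are 0, 1, 2, 3, 4, 11, 12, 13.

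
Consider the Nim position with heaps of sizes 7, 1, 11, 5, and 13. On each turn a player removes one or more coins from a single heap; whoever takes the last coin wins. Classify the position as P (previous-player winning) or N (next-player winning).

Nim-sum: 7 XOR 1 XOR 11 XOR 5 XOR 13 = 5.
The nim-sum is 5 ≠ 0, so this is an N-position: the player to move can win.

N-position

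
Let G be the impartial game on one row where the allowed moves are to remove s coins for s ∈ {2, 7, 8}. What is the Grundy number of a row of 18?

2

Grundy values for subtraction set {2, 7, 8}:
k:     0  1  2  3  4  5  6  7  8  9 10 11 12 13 14 15 16 17 18
g(k):  0  0  1  1  0  0  1  1  2  2  0  3  1  2  0  0  1  1  2
So g(18) = 2.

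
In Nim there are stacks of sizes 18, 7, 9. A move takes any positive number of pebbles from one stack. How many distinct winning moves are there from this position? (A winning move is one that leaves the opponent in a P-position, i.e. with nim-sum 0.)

1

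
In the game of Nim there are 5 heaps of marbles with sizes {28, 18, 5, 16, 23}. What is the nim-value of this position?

12

Nim-sum: 28 XOR 18 XOR 5 XOR 16 XOR 23 = 12.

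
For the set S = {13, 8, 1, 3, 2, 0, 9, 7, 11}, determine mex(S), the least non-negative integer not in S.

4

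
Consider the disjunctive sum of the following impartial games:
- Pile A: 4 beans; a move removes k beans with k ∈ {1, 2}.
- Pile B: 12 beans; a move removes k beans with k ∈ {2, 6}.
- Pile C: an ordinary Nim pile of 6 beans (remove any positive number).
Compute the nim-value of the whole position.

7

Build the Grundy sequence for pile A with g(k) = mex{g(k−s) : s ∈ {1, 2}, s ≤ k}:
k:     0  1  2  3  4
g(k):  0  1  2  0  1
So g(4) = 1.
Grundy values for pile B (subtraction set {2, 6}):
g(0) = mex{} = 0
g(1) = mex{} = 0
g(2) = mex{0} = 1
g(3) = mex{0} = 1
g(4) = mex{1} = 0
g(5) = mex{1} = 0
g(6) = mex{0} = 1
g(7) = mex{0} = 1
g(8) = mex{1} = 0
g(9) = mex{1} = 0
g(10) = mex{0} = 1
g(11) = mex{0} = 1
g(12) = mex{1} = 0
So g(12) = 0.
Pile C is a plain Nim pile of size 6, so its Grundy value is 6.
The value of a disjunctive sum is the nim-sum of the parts.
Combined value = 1 XOR 0 XOR 6 = 7.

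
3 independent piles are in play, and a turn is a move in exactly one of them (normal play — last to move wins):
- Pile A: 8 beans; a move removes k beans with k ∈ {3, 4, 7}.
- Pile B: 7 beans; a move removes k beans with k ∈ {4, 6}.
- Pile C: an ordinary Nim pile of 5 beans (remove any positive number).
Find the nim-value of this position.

Grundy values for pile A (subtraction set {3, 4, 7}):
k:     0  1  2  3  4  5  6  7  8
g(k):  0  0  0  1  1  1  2  2  2
So g(8) = 2.
For pile B, compute g(0), g(1), … with moves {4, 6}:
g(0) = mex{} = 0
g(1) = mex{} = 0
g(2) = mex{} = 0
g(3) = mex{} = 0
g(4) = mex{0} = 1
g(5) = mex{0} = 1
g(6) = mex{0} = 1
g(7) = mex{0} = 1
So g(7) = 1.
Pile C is a plain Nim pile of size 5, so its Grundy value is 5.
By the Sprague-Grundy theorem, the Grundy value of a sum of independent games is the XOR of the component values.
Combined value = 2 ⊕ 1 ⊕ 5 = 6.

6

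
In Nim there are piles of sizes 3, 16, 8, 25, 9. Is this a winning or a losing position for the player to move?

In binary:
  00011  (3)
  10000  (16)
  01000  (8)
  11001  (25)
  01001  (9)
  -----
  01011  (11)
The nim-sum is 11 ≠ 0, so this is an N-position: the player to move can win.

Winning position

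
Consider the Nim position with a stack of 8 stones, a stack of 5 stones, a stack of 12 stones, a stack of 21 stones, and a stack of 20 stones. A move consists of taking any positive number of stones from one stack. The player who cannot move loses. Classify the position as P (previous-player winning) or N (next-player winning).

P-position

In binary:
  01000  (8)
  00101  (5)
  01100  (12)
  10101  (21)
  10100  (20)
  -----
  00000  (0)
The nim-sum is 0, so this is a P-position: the player to move is in a losing position under optimal play.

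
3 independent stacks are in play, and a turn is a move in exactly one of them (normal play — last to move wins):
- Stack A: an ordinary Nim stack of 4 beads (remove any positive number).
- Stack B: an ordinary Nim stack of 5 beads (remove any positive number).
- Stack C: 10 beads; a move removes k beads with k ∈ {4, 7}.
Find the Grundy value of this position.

3

Stack A is a plain Nim stack of size 4, so its Grundy value is 4.
Stack B is a plain Nim stack of size 5, so its Grundy value is 5.
Build the Grundy sequence for stack C with g(k) = mex{g(k−s) : s ∈ {4, 7}, s ≤ k}:
g(0) = mex{} = 0
g(1) = mex{} = 0
g(2) = mex{} = 0
g(3) = mex{} = 0
g(4) = mex{0} = 1
g(5) = mex{0} = 1
g(6) = mex{0} = 1
g(7) = mex{0} = 1
g(8) = mex{0,1} = 2
g(9) = mex{0,1} = 2
g(10) = mex{0,1} = 2
So g(10) = 2.
The value of a disjunctive sum is the nim-sum of the parts.
Combined value = 4 XOR 5 XOR 2 = 3.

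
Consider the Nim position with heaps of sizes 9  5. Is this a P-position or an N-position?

Compute the nim-sum pairwise:
9 XOR 5 = 12
The nim-sum is 12 ≠ 0, so this is an N-position: the player to move can win.

N-position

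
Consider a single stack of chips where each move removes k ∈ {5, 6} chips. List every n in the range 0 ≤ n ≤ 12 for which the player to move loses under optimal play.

0, 1, 2, 3, 4, 11, 12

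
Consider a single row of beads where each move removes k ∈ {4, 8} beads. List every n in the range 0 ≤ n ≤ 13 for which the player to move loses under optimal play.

0, 1, 2, 3, 12, 13

Grundy values for subtraction set {4, 8}:
k:     0  1  2  3  4  5  6  7  8  9 10 11 12 13
g(k):  0  0  0  0  1  1  1  1  2  2  2  2  0  0
The P-positions (g = 0) in 0..13 are 0, 1, 2, 3, 12, 13.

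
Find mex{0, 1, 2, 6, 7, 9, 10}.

3

The values 0, 1, 2 are all present; 3 is the first non-negative integer missing from the set.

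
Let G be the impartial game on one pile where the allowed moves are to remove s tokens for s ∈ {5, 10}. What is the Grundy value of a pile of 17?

Compute g(0), g(1), … for moves {5, 10}:
k:     0  1  2  3  4  5  6  7  8  9 10 11 12 13 14 15 16 17
g(k):  0  0  0  0  0  1  1  1  1  1  2  2  2  2  2  0  0  0
So g(17) = 0.

0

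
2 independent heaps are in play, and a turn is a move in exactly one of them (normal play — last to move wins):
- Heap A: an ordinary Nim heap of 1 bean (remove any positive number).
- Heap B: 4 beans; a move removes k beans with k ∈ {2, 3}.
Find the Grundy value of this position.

3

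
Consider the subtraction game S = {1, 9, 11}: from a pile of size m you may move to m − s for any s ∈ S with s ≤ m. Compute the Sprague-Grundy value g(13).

1

Build the Grundy sequence with g(k) = mex{g(k−s) : s ∈ {1, 9, 11}, s ≤ k}:
g(0) = mex{} = 0
g(1) = mex{0} = 1
g(2) = mex{1} = 0
g(3) = mex{0} = 1
g(4) = mex{1} = 0
g(5) = mex{0} = 1
g(6) = mex{1} = 0
g(7) = mex{0} = 1
g(8) = mex{1} = 0
g(9) = mex{0} = 1
g(10) = mex{1} = 0
g(11) = mex{0} = 1
g(12) = mex{1} = 0
g(13) = mex{0} = 1
So g(13) = 1.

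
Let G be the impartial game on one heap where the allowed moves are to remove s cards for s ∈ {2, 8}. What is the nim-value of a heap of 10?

Build the Grundy sequence with g(k) = mex{g(k−s) : s ∈ {2, 8}, s ≤ k}:
g(0) = mex{} = 0
g(1) = mex{} = 0
g(2) = mex{0} = 1
g(3) = mex{0} = 1
g(4) = mex{1} = 0
g(5) = mex{1} = 0
g(6) = mex{0} = 1
g(7) = mex{0} = 1
g(8) = mex{0,1} = 2
g(9) = mex{0,1} = 2
g(10) = mex{1,2} = 0
So g(10) = 0.

0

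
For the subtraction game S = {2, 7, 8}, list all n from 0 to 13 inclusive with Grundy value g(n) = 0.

Grundy values for subtraction set {2, 7, 8}:
g(0) = mex{} = 0
g(1) = mex{} = 0
g(2) = mex{0} = 1
g(3) = mex{0} = 1
g(4) = mex{1} = 0
g(5) = mex{1} = 0
g(6) = mex{0} = 1
g(7) = mex{0} = 1
g(8) = mex{0,1} = 2
g(9) = mex{0,1} = 2
g(10) = mex{1,2} = 0
g(11) = mex{0,1,2} = 3
g(12) = mex{0} = 1
g(13) = mex{0,1,3} = 2
The P-positions (g = 0) in 0..13 are 0, 1, 4, 5, 10.

0, 1, 4, 5, 10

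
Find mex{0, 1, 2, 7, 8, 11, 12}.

The values 0, 1, 2 are all present; 3 is the first non-negative integer missing from the set.

3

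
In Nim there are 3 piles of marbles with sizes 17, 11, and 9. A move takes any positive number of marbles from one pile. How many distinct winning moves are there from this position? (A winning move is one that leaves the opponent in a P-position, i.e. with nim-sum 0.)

1

Nim-sum: 17 ⊕ 11 ⊕ 9 = 19.
The overall nim-sum is X = 19. A pile of size p has a winning move iff p XOR X < p (reduce it to p XOR X).
  17: 17 XOR 19 = 2 < 17 — winning move (to 2).
  11: 11 XOR 19 = 24 ≥ 11 — no move.
  9: 9 XOR 19 = 26 ≥ 9 — no move.
That gives 1 winning move.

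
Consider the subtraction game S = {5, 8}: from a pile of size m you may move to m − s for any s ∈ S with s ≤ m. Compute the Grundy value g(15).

Compute g(0), g(1), … for moves {5, 8}:
k:     0  1  2  3  4  5  6  7  8  9 10 11 12 13 14 15
g(k):  0  0  0  0  0  1  1  1  1  1  2  2  2  0  0  0
So g(15) = 0.

0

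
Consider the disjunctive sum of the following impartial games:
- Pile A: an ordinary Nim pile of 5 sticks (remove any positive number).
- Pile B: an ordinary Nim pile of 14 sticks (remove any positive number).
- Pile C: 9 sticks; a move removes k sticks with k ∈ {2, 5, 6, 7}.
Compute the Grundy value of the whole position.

Pile A is a plain Nim pile of size 5, so its Grundy value is 5.
Pile B is a plain Nim pile of size 14, so its Grundy value is 14.
Build the Grundy sequence for pile C with g(k) = mex{g(k−s) : s ∈ {2, 5, 6, 7}, s ≤ k}:
k:     0  1  2  3  4  5  6  7  8  9
g(k):  0  0  1  1  0  2  1  3  2  2
So g(9) = 2.
The value of a disjunctive sum is the nim-sum of the parts.
Combined value = 5 ⊕ 14 ⊕ 2 = 9.

9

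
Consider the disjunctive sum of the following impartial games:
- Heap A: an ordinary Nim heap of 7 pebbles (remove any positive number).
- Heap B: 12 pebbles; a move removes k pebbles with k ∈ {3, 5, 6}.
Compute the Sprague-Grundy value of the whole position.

6

Heap A is a plain Nim heap of size 7, so its Grundy value is 7.
Grundy values for heap B (subtraction set {3, 5, 6}):
g(0) = mex{} = 0
g(1) = mex{} = 0
g(2) = mex{} = 0
g(3) = mex{0} = 1
g(4) = mex{0} = 1
g(5) = mex{0} = 1
g(6) = mex{0,1} = 2
g(7) = mex{0,1} = 2
g(8) = mex{0,1} = 2
g(9) = mex{1,2} = 0
g(10) = mex{1,2} = 0
g(11) = mex{1,2} = 0
g(12) = mex{0,2} = 1
So g(12) = 1.
The value of a disjunctive sum is the nim-sum of the parts.
Combined value = 7 ⊕ 1 = 6.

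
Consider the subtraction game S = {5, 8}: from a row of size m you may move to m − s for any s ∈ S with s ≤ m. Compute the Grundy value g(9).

Compute g(0), g(1), … for moves {5, 8}:
k:     0  1  2  3  4  5  6  7  8  9
g(k):  0  0  0  0  0  1  1  1  1  1
So g(9) = 1.

1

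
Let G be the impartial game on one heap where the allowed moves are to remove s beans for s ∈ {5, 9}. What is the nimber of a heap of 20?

Compute g(0), g(1), … for moves {5, 9}:
k:     0  1  2  3  4  5  6  7  8  9 10 11 12 13 14 15 16 17 18 19 20
g(k):  0  0  0  0  0  1  1  1  1  1  2  2  2  2  0  0  0  0  0  1  1
So g(20) = 1.

1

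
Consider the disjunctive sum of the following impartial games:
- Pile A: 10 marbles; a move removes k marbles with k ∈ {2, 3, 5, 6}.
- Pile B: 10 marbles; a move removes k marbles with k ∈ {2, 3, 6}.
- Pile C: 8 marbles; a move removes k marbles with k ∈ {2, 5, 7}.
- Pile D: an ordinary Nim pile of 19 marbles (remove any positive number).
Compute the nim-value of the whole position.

For pile A, compute g(0), g(1), … with moves {2, 3, 5, 6}:
k:     0  1  2  3  4  5  6  7  8  9 10
g(k):  0  0  1  1  2  2  3  3  0  0  1
So g(10) = 1.
Build the Grundy sequence for pile B with g(k) = mex{g(k−s) : s ∈ {2, 3, 6}, s ≤ k}:
g(0) = mex{} = 0
g(1) = mex{} = 0
g(2) = mex{0} = 1
g(3) = mex{0} = 1
g(4) = mex{0,1} = 2
g(5) = mex{1} = 0
g(6) = mex{0,1,2} = 3
g(7) = mex{0,2} = 1
g(8) = mex{0,1,3} = 2
g(9) = mex{1,3} = 0
g(10) = mex{1,2} = 0
So g(10) = 0.
Build the Grundy sequence for pile C with g(k) = mex{g(k−s) : s ∈ {2, 5, 7}, s ≤ k}:
k:     0  1  2  3  4  5  6  7  8
g(k):  0  0  1  1  0  2  1  3  2
So g(8) = 2.
Pile D is a plain Nim pile of size 19, so its Grundy value is 19.
The value of a disjunctive sum is the nim-sum of the parts.
Combined value = 1 XOR 0 XOR 2 XOR 19 = 16.

16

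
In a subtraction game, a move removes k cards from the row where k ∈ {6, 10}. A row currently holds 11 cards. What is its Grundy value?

Compute g(0), g(1), … for moves {6, 10}:
g(0) = mex{} = 0
g(1) = mex{} = 0
g(2) = mex{} = 0
g(3) = mex{} = 0
g(4) = mex{} = 0
g(5) = mex{} = 0
g(6) = mex{0} = 1
g(7) = mex{0} = 1
g(8) = mex{0} = 1
g(9) = mex{0} = 1
g(10) = mex{0} = 1
g(11) = mex{0} = 1
So g(11) = 1.

1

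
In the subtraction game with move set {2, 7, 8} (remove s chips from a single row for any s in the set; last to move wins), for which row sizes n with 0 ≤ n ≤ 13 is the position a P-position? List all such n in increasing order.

Compute g(0), g(1), … for moves {2, 7, 8}:
k:     0  1  2  3  4  5  6  7  8  9 10 11 12 13
g(k):  0  0  1  1  0  0  1  1  2  2  0  3  1  2
The P-positions (g = 0) in 0..13 are 0, 1, 4, 5, 10.

0, 1, 4, 5, 10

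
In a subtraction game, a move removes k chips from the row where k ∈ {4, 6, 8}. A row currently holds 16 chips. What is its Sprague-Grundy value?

1

Grundy values for subtraction set {4, 6, 8}:
k:     0  1  2  3  4  5  6  7  8  9 10 11 12 13 14 15 16
g(k):  0  0  0  0  1  1  1  1  2  2  2  2  0  0  0  0  1
So g(16) = 1.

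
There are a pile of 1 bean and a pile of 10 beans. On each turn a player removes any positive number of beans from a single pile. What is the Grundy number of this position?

11

Nim-sum: 1 ^ 10 = 11.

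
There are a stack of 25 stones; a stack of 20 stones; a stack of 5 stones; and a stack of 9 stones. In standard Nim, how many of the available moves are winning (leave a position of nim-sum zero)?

3

Compute the nim-sum pairwise:
25 ^ 20 = 13
13 ^ 5 = 8
8 ^ 9 = 1
The overall nim-sum is X = 1. A stack of size p has a winning move iff p XOR X < p (reduce it to p XOR X).
  25: 25 XOR 1 = 24 < 25 — winning move (to 24).
  20: 20 XOR 1 = 21 ≥ 20 — no move.
  5: 5 XOR 1 = 4 < 5 — winning move (to 4).
  9: 9 XOR 1 = 8 < 9 — winning move (to 8).
That gives 3 winning moves.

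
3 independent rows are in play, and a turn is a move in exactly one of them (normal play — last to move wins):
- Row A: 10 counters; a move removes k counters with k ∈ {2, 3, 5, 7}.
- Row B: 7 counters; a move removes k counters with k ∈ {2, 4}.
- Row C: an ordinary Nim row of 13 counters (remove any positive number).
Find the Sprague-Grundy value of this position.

13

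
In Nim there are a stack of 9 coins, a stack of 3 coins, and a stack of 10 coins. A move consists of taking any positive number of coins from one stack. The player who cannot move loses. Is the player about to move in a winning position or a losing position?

Nim-sum: 9 XOR 3 XOR 10 = 0.
The nim-sum is 0, so this is a P-position: the player to move is in a losing position under optimal play.

Losing position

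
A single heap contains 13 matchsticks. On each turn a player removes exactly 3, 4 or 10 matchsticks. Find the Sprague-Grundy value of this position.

Grundy values for subtraction set {3, 4, 10}:
k:     0  1  2  3  4  5  6  7  8  9 10 11 12 13
g(k):  0  0  0  1  1  1  2  0  0  0  1  1  1  2
So g(13) = 2.

2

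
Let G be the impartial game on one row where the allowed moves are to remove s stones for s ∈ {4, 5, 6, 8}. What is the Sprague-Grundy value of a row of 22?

Build the Grundy sequence with g(k) = mex{g(k−s) : s ∈ {4, 5, 6, 8}, s ≤ k}:
k:     0  1  2  3  4  5  6  7  8  9 10 11 12 13 14 15 16 17 18 19 20 21 22
g(k):  0  0  0  0  1  1  1  1  2  2  2  2  0  0  0  0  1  1  1  1  2  2  2
So g(22) = 2.

2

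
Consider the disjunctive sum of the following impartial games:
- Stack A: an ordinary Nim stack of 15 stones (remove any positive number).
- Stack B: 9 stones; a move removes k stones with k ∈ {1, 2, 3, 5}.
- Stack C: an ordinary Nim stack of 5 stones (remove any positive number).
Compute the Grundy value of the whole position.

11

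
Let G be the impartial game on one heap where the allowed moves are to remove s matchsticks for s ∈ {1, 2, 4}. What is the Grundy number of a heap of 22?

Build the Grundy sequence with g(k) = mex{g(k−s) : s ∈ {1, 2, 4}, s ≤ k}:
k:     0  1  2  3  4  5  6  7  8  9 10 11 12 13 14 15 16 17 18 19 20 21 22
g(k):  0  1  2  0  1  2  0  1  2  0  1  2  0  1  2  0  1  2  0  1  2  0  1
So g(22) = 1.

1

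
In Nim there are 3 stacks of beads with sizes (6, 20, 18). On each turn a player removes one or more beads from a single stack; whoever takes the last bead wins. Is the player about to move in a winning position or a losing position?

Losing position

In binary:
  00110  (6)
  10100  (20)
  10010  (18)
  -----
  00000  (0)
The nim-sum is 0, so this is a P-position: the player to move is in a losing position under optimal play.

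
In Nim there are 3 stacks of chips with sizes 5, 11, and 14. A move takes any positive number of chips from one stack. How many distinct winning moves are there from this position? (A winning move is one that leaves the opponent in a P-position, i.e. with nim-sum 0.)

0

In binary:
  0101  (5)
  1011  (11)
  1110  (14)
  ----
  0000  (0)
The nim-sum is already 0, so every move leaves a nonzero nim-sum — there are no winning moves.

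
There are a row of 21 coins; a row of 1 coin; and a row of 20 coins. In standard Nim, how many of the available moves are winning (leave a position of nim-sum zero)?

0

Compute the nim-sum pairwise:
21 ⊕ 1 = 20
20 ⊕ 20 = 0
The nim-sum is already 0, so every move leaves a nonzero nim-sum — there are no winning moves.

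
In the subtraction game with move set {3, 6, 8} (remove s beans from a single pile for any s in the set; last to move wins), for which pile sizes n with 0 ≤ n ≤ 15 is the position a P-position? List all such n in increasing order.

0, 1, 2, 11, 12, 13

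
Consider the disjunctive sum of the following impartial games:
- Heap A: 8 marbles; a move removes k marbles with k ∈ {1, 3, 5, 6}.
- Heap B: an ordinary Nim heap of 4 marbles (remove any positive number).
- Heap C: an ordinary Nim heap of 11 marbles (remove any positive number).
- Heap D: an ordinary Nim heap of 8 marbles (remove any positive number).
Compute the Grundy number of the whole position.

5

Grundy values for heap A (subtraction set {1, 3, 5, 6}):
g(0) = mex{} = 0
g(1) = mex{0} = 1
g(2) = mex{1} = 0
g(3) = mex{0} = 1
g(4) = mex{1} = 0
g(5) = mex{0} = 1
g(6) = mex{0,1} = 2
g(7) = mex{0,1,2} = 3
g(8) = mex{0,1,3} = 2
So g(8) = 2.
Heap B is a plain Nim heap of size 4, so its Grundy value is 4.
Heap C is a plain Nim heap of size 11, so its Grundy value is 11.
Heap D is a plain Nim heap of size 8, so its Grundy value is 8.
The value of a disjunctive sum is the nim-sum of the parts.
Combined value = 2 XOR 4 XOR 11 XOR 8 = 5.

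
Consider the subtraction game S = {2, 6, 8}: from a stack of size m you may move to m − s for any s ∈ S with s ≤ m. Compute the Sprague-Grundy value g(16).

1

Grundy values for subtraction set {2, 6, 8}:
k:     0  1  2  3  4  5  6  7  8  9 10 11 12 13 14 15 16
g(k):  0  0  1  1  0  0  1  1  2  2  3  3  2  2  0  0  1
So g(16) = 1.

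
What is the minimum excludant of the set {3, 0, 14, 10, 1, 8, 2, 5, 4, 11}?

6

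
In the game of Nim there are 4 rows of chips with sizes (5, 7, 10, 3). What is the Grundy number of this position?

11

Write each in binary and XOR column by column:
  0101  (5)
  0111  (7)
  1010  (10)
  0011  (3)
  ----
  1011  (11)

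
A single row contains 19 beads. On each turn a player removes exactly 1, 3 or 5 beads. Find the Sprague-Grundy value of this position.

1

Build the Grundy sequence with g(k) = mex{g(k−s) : s ∈ {1, 3, 5}, s ≤ k}:
k:     0  1  2  3  4  5  6  7  8  9 10 11 12 13 14 15 16 17 18 19
g(k):  0  1  0  1  0  1  0  1  0  1  0  1  0  1  0  1  0  1  0  1
So g(19) = 1.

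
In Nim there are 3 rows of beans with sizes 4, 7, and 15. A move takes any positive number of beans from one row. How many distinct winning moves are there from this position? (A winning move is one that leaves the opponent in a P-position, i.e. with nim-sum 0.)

1

Bitwise XOR of the heap sizes:
  0100  (4)
  0111  (7)
  1111  (15)
  ----
  1100  (12)
The overall nim-sum is X = 12. A row of size p has a winning move iff p XOR X < p (reduce it to p XOR X).
  4: 4 XOR 12 = 8 ≥ 4 — no move.
  7: 7 XOR 12 = 11 ≥ 7 — no move.
  15: 15 XOR 12 = 3 < 15 — winning move (to 3).
That gives 1 winning move.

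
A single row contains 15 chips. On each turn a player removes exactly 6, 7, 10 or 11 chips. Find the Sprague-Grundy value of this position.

2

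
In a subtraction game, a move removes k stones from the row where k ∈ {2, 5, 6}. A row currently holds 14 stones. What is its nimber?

Compute g(0), g(1), … for moves {2, 5, 6}:
g(0) = mex{} = 0
g(1) = mex{} = 0
g(2) = mex{0} = 1
g(3) = mex{0} = 1
g(4) = mex{1} = 0
g(5) = mex{0,1} = 2
g(6) = mex{0} = 1
g(7) = mex{0,1,2} = 3
g(8) = mex{1} = 0
g(9) = mex{0,1,3} = 2
g(10) = mex{0,2} = 1
g(11) = mex{1,2} = 0
g(12) = mex{1,3} = 0
g(13) = mex{0,3} = 1
g(14) = mex{0,2} = 1
So g(14) = 1.

1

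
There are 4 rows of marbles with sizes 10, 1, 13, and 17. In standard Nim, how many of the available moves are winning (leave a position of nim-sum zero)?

1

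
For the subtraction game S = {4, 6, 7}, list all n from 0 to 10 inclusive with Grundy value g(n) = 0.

Grundy values for subtraction set {4, 6, 7}:
k:     0  1  2  3  4  5  6  7  8  9 10
g(k):  0  0  0  0  1  1  1  1  2  2  2
The P-positions (g = 0) in 0..10 are 0, 1, 2, 3.

0, 1, 2, 3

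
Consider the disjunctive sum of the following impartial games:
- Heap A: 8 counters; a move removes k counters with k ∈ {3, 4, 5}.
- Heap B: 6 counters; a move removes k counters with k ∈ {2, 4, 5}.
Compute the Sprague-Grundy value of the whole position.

Grundy values for heap A (subtraction set {3, 4, 5}):
g(0) = mex{} = 0
g(1) = mex{} = 0
g(2) = mex{} = 0
g(3) = mex{0} = 1
g(4) = mex{0} = 1
g(5) = mex{0} = 1
g(6) = mex{0,1} = 2
g(7) = mex{0,1} = 2
g(8) = mex{1} = 0
So g(8) = 0.
Grundy values for heap B (subtraction set {2, 4, 5}):
g(0) = mex{} = 0
g(1) = mex{} = 0
g(2) = mex{0} = 1
g(3) = mex{0} = 1
g(4) = mex{0,1} = 2
g(5) = mex{0,1} = 2
g(6) = mex{0,1,2} = 3
So g(6) = 3.
The value of a disjunctive sum is the nim-sum of the parts.
Combined value = 0 ⊕ 3 = 3.

3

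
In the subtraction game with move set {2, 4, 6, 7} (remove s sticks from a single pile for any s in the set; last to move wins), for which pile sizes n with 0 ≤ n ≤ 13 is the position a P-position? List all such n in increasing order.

Build the Grundy sequence with g(k) = mex{g(k−s) : s ∈ {2, 4, 6, 7}, s ≤ k}:
g(0) = mex{} = 0
g(1) = mex{} = 0
g(2) = mex{0} = 1
g(3) = mex{0} = 1
g(4) = mex{0,1} = 2
g(5) = mex{0,1} = 2
g(6) = mex{0,1,2} = 3
g(7) = mex{0,1,2} = 3
g(8) = mex{0,1,2,3} = 4
g(9) = mex{1,2,3} = 0
g(10) = mex{1,2,3,4} = 0
g(11) = mex{0,2,3} = 1
g(12) = mex{0,2,3,4} = 1
g(13) = mex{0,1,3} = 2
The P-positions (g = 0) in 0..13 are 0, 1, 9, 10.

0, 1, 9, 10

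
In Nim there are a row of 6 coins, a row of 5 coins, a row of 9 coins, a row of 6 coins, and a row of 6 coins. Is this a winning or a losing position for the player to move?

Nim-sum: 6 ^ 5 ^ 9 ^ 6 ^ 6 = 10.
The nim-sum is 10 ≠ 0, so this is an N-position: the player to move can win.

Winning position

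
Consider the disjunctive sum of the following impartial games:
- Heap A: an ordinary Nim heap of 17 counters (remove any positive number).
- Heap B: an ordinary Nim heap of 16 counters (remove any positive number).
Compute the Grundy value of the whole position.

1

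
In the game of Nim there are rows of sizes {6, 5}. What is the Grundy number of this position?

3

In binary:
  110  (6)
  101  (5)
  ---
  011  (3)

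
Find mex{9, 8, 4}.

0

0 is not in the set, so the mex is 0.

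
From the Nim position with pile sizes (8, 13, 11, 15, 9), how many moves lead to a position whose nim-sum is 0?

5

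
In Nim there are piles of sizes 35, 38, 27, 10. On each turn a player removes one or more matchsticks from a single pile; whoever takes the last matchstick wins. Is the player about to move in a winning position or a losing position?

Winning position

Nim-sum: 35 XOR 38 XOR 27 XOR 10 = 20.
The nim-sum is 20 ≠ 0, so this is an N-position: the player to move can win.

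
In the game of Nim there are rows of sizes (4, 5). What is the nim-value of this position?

Compute the nim-sum pairwise:
4 ⊕ 5 = 1

1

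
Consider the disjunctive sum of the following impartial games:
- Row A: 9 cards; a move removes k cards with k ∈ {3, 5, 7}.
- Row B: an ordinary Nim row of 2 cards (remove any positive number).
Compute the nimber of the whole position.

Grundy values for row A (subtraction set {3, 5, 7}):
k:     0  1  2  3  4  5  6  7  8  9
g(k):  0  0  0  1  1  1  2  2  2  3
So g(9) = 3.
Row B is a plain Nim row of size 2, so its Grundy value is 2.
By the Sprague-Grundy theorem, the Grundy value of a sum of independent games is the XOR of the component values.
Combined value = 3 ⊕ 2 = 1.

1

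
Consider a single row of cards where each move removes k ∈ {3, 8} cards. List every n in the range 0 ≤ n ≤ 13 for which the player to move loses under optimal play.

Grundy values for subtraction set {3, 8}:
k:     0  1  2  3  4  5  6  7  8  9 10 11 12 13
g(k):  0  0  0  1  1  1  0  0  2  1  1  0  0  0
The P-positions (g = 0) in 0..13 are 0, 1, 2, 6, 7, 11, 12, 13.

0, 1, 2, 6, 7, 11, 12, 13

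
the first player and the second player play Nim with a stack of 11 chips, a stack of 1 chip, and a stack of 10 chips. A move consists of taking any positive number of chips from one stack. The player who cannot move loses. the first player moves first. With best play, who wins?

the second player wins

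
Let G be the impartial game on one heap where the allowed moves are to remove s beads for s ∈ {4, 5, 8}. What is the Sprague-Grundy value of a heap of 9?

Compute g(0), g(1), … for moves {4, 5, 8}:
k:     0  1  2  3  4  5  6  7  8  9
g(k):  0  0  0  0  1  1  1  1  2  2
So g(9) = 2.

2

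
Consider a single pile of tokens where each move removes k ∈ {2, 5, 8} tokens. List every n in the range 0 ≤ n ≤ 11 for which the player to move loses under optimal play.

Compute g(0), g(1), … for moves {2, 5, 8}:
g(0) = mex{} = 0
g(1) = mex{} = 0
g(2) = mex{0} = 1
g(3) = mex{0} = 1
g(4) = mex{1} = 0
g(5) = mex{0,1} = 2
g(6) = mex{0} = 1
g(7) = mex{1,2} = 0
g(8) = mex{0,1} = 2
g(9) = mex{0} = 1
g(10) = mex{1,2} = 0
g(11) = mex{1} = 0
The P-positions (g = 0) in 0..11 are 0, 1, 4, 7, 10, 11.

0, 1, 4, 7, 10, 11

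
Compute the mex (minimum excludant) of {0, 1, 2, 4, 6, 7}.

The values 0, 1, 2 are all present; 3 is the first non-negative integer missing from the set.

3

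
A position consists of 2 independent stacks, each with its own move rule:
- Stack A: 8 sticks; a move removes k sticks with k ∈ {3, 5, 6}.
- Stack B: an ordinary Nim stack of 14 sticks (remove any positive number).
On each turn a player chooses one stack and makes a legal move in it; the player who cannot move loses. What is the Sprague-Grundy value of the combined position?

For stack A, compute g(0), g(1), … with moves {3, 5, 6}:
g(0) = mex{} = 0
g(1) = mex{} = 0
g(2) = mex{} = 0
g(3) = mex{0} = 1
g(4) = mex{0} = 1
g(5) = mex{0} = 1
g(6) = mex{0,1} = 2
g(7) = mex{0,1} = 2
g(8) = mex{0,1} = 2
So g(8) = 2.
Stack B is a plain Nim stack of size 14, so its Grundy value is 14.
The value of a disjunctive sum is the nim-sum of the parts.
Combined value = 2 XOR 14 = 12.

12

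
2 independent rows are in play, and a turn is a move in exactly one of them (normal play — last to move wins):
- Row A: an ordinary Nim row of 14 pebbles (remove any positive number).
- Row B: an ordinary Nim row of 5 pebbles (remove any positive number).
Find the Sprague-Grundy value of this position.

11

Row A is a plain Nim row of size 14, so its Grundy value is 14.
Row B is a plain Nim row of size 5, so its Grundy value is 5.
The value of a disjunctive sum is the nim-sum of the parts.
Combined value = 14 ⊕ 5 = 11.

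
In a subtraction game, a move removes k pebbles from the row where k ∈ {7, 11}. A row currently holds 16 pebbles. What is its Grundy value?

Grundy values for subtraction set {7, 11}:
k:     0  1  2  3  4  5  6  7  8  9 10 11 12 13 14 15 16
g(k):  0  0  0  0  0  0  0  1  1  1  1  1  1  1  2  2  2
So g(16) = 2.

2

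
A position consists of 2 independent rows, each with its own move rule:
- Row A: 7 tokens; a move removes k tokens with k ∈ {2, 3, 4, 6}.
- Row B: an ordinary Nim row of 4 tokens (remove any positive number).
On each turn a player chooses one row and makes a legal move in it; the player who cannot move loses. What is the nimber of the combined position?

7

Build the Grundy sequence for row A with g(k) = mex{g(k−s) : s ∈ {2, 3, 4, 6}, s ≤ k}:
k:     0  1  2  3  4  5  6  7
g(k):  0  0  1  1  2  2  3  3
So g(7) = 3.
Row B is a plain Nim row of size 4, so its Grundy value is 4.
By the Sprague-Grundy theorem, the Grundy value of a sum of independent games is the XOR of the component values.
Combined value = 3 ⊕ 4 = 7.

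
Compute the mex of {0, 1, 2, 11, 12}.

3

The values 0, 1, 2 are all present; 3 is the first non-negative integer missing from the set.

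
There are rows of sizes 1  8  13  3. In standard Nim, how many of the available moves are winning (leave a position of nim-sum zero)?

1

Bitwise XOR of the heap sizes:
  0001  (1)
  1000  (8)
  1101  (13)
  0011  (3)
  ----
  0111  (7)
The overall nim-sum is X = 7. A row of size p has a winning move iff p XOR X < p (reduce it to p XOR X).
  1: 1 XOR 7 = 6 ≥ 1 — no move.
  8: 8 XOR 7 = 15 ≥ 8 — no move.
  13: 13 XOR 7 = 10 < 13 — winning move (to 10).
  3: 3 XOR 7 = 4 ≥ 3 — no move.
That gives 1 winning move.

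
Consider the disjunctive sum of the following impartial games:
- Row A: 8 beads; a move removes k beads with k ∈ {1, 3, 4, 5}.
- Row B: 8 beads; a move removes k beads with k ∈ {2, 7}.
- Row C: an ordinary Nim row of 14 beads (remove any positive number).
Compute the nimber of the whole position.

For row A, compute g(0), g(1), … with moves {1, 3, 4, 5}:
k:     0  1  2  3  4  5  6  7  8
g(k):  0  1  0  1  2  3  2  3  0
So g(8) = 0.
Grundy values for row B (subtraction set {2, 7}):
k:     0  1  2  3  4  5  6  7  8
g(k):  0  0  1  1  0  0  1  1  2
So g(8) = 2.
Row C is a plain Nim row of size 14, so its Grundy value is 14.
By the Sprague-Grundy theorem, the Grundy value of a sum of independent games is the XOR of the component values.
Combined value = 0 XOR 2 XOR 14 = 12.

12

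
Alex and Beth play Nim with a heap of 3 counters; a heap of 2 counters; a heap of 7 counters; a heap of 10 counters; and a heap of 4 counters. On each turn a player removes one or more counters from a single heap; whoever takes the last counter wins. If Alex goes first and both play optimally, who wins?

Bitwise XOR of the heap sizes:
  0011  (3)
  0010  (2)
  0111  (7)
  1010  (10)
  0100  (4)
  ----
  1000  (8)
The nim-sum is 8 ≠ 0, so this is an N-position: the player to move can win; Alex has a winning move.

Alex wins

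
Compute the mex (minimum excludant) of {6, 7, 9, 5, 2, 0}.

1

0 is in the set but 1 is not, so the mex is 1.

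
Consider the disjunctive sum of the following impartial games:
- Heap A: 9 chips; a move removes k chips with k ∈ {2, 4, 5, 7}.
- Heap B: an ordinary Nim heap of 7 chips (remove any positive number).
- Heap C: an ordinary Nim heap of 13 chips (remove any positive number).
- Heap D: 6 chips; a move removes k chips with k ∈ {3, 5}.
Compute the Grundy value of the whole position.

Grundy values for heap A (subtraction set {2, 4, 5, 7}):
k:     0  1  2  3  4  5  6  7  8  9
g(k):  0  0  1  1  2  2  3  3  4  0
So g(9) = 0.
Heap B is a plain Nim heap of size 7, so its Grundy value is 7.
Heap C is a plain Nim heap of size 13, so its Grundy value is 13.
Grundy values for heap D (subtraction set {3, 5}):
k:     0  1  2  3  4  5  6
g(k):  0  0  0  1  1  1  2
So g(6) = 2.
The value of a disjunctive sum is the nim-sum of the parts.
Combined value = 0 XOR 7 XOR 13 XOR 2 = 8.

8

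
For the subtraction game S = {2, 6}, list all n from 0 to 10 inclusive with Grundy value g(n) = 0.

Grundy values for subtraction set {2, 6}:
g(0) = mex{} = 0
g(1) = mex{} = 0
g(2) = mex{0} = 1
g(3) = mex{0} = 1
g(4) = mex{1} = 0
g(5) = mex{1} = 0
g(6) = mex{0} = 1
g(7) = mex{0} = 1
g(8) = mex{1} = 0
g(9) = mex{1} = 0
g(10) = mex{0} = 1
The P-positions (g = 0) in 0..10 are 0, 1, 4, 5, 8, 9.

0, 1, 4, 5, 8, 9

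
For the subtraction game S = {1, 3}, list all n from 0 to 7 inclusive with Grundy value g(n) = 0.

Build the Grundy sequence with g(k) = mex{g(k−s) : s ∈ {1, 3}, s ≤ k}:
k:     0  1  2  3  4  5  6  7
g(k):  0  1  0  1  0  1  0  1
The P-positions (g = 0) in 0..7 are 0, 2, 4, 6.

0, 2, 4, 6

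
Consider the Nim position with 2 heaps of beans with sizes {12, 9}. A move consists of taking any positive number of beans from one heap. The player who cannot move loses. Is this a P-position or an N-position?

Compute the nim-sum pairwise:
12 ^ 9 = 5
The nim-sum is 5 ≠ 0, so this is an N-position: the player to move can win.

N-position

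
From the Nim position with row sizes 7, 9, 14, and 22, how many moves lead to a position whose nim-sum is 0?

Nim-sum: 7 ⊕ 9 ⊕ 14 ⊕ 22 = 22.
The overall nim-sum is X = 22. A row of size p has a winning move iff p XOR X < p (reduce it to p XOR X).
  7: 7 XOR 22 = 17 ≥ 7 — no move.
  9: 9 XOR 22 = 31 ≥ 9 — no move.
  14: 14 XOR 22 = 24 ≥ 14 — no move.
  22: 22 XOR 22 = 0 < 22 — winning move (to 0).
That gives 1 winning move.

1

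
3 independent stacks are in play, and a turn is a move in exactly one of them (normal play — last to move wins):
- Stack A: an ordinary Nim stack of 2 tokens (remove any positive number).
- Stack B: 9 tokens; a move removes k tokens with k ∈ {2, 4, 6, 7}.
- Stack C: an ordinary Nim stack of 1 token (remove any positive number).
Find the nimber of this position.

Stack A is a plain Nim stack of size 2, so its Grundy value is 2.
For stack B, compute g(0), g(1), … with moves {2, 4, 6, 7}:
g(0) = mex{} = 0
g(1) = mex{} = 0
g(2) = mex{0} = 1
g(3) = mex{0} = 1
g(4) = mex{0,1} = 2
g(5) = mex{0,1} = 2
g(6) = mex{0,1,2} = 3
g(7) = mex{0,1,2} = 3
g(8) = mex{0,1,2,3} = 4
g(9) = mex{1,2,3} = 0
So g(9) = 0.
Stack C is a plain Nim stack of size 1, so its Grundy value is 1.
By the Sprague-Grundy theorem, the Grundy value of a sum of independent games is the XOR of the component values.
Combined value = 2 ⊕ 0 ⊕ 1 = 3.

3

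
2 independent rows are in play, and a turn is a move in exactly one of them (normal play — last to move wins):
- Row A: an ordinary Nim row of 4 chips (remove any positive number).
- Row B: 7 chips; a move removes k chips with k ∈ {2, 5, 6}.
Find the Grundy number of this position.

7

Row A is a plain Nim row of size 4, so its Grundy value is 4.
Grundy values for row B (subtraction set {2, 5, 6}):
k:     0  1  2  3  4  5  6  7
g(k):  0  0  1  1  0  2  1  3
So g(7) = 3.
By the Sprague-Grundy theorem, the Grundy value of a sum of independent games is the XOR of the component values.
Combined value = 4 ⊕ 3 = 7.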